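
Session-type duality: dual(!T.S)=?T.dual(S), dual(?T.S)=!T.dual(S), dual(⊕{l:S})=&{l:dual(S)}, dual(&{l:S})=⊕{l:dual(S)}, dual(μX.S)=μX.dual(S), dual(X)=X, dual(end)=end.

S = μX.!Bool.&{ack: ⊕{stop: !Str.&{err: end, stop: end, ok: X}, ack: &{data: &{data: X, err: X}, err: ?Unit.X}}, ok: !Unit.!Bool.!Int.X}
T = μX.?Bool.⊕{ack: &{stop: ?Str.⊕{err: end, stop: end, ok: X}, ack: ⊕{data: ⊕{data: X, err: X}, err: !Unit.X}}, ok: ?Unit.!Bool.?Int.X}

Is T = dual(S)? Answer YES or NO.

μX vs μX  ✓ (rec unchanged)
  !Bool vs ?Bool  ✓
    &{ack,ok} vs ⊕{ack,ok}  ✓ labels match
      • ack:
        ⊕{stop,ack} vs &{stop,ack}  ✓ labels match
          • stop:
            !Str vs ?Str  ✓
              &{err,stop,ok} vs ⊕{err,stop,ok}  ✓ labels match
                • err:
                  end vs end  ✓
                • stop:
                  end vs end  ✓
                • ok:
                  X vs X  ✓
          • ack:
            &{data,err} vs ⊕{data,err}  ✓ labels match
              • data:
                &{data,err} vs ⊕{data,err}  ✓ labels match
                  • data:
                    X vs X  ✓
                  • err:
                    X vs X  ✓
              • err:
                ?Unit vs !Unit  ✓
                  X vs X  ✓
      • ok:
        !Unit vs ?Unit  ✓
          !Bool vs !Bool  ✗ same direction on both sides — not dual

NO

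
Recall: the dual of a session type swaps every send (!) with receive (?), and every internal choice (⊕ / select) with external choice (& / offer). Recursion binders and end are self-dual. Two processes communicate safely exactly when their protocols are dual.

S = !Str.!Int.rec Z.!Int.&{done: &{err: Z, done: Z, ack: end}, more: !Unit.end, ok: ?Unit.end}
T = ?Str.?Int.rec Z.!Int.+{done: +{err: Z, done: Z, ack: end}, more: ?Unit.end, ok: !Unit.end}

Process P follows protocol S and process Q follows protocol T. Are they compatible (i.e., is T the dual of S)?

!Str ‖ ?Str  ✓
  !Int ‖ ?Int  ✓
    rec Z ‖ rec Z  ✓ (μ self-dual)
      !Int ‖ !Int  ✗ same direction on both sides — not dual

NO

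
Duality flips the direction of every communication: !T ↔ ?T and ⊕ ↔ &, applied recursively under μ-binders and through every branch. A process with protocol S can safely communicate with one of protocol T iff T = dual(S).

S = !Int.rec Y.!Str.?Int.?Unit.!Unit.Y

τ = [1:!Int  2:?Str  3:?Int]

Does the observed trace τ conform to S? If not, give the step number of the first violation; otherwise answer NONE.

[1] !Int  match  now at rec Y.…
[2] got ?Str, protocol expects !Str  ✗

2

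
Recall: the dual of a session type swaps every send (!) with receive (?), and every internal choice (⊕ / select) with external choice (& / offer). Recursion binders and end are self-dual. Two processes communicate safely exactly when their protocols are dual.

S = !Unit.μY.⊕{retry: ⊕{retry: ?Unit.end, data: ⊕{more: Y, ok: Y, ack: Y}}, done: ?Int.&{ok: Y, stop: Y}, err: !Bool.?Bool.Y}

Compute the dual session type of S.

!Unit = ?Unit
  μY = μY  (binder kept)
    ⊕{retry,done,err} = &{retry,done,err}  (select→offer)
      [retry]
        ⊕{retry,data} = &{retry,data}  (select→offer)
          [retry]
            ?Unit = !Unit
              dual(end) = end
          [data]
            ⊕{more,ok,ack} = &{more,ok,ack}  (select→offer)
              [more]
                dual(Y) = Y
              [ok]
                dual(Y) = Y
              [ack]
                dual(Y) = Y
      [done]
        ?Int = !Int
          &{ok,stop} = ⊕{ok,stop}  (&→⊕)
            [ok]
              dual(Y) = Y
            [stop]
              dual(Y) = Y
      [err]
        !Bool = ?Bool
          ?Bool = !Bool
            dual(Y) = Y

?Unit.μY.&{retry: &{retry: !Unit.end, data: &{more: Y, ok: Y, ack: Y}}, done: !Int.⊕{ok: Y, stop: Y}, err: ?Bool.!Bool.Y}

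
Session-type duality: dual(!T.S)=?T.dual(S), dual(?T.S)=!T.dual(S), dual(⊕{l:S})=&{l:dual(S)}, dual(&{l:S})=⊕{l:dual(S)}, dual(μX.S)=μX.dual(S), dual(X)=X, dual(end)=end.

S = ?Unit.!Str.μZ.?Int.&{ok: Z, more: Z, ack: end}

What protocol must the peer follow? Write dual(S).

?Unit = !Unit
  !Str = ?Str
    μZ = μZ  (binder kept)
      ?Int = !Int
        &{ok,more,ack} = ⊕{ok,more,ack}  (offer→select)
          • ok:
            Z ↦ Z
          • more:
            Z ↦ Z
          • ack:
            end ↦ end

!Unit.?Str.μZ.!Int.⊕{ok: Z, more: Z, ack: end}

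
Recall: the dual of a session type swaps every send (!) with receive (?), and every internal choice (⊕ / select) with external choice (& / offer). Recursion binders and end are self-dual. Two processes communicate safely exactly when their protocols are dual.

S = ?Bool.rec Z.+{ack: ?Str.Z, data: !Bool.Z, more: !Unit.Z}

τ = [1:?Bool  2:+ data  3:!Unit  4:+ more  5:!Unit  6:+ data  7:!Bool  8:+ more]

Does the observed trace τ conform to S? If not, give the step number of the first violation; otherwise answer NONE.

[1] ?Bool  match  state: rec Z.…
[2] + data  match  state: !Bool.rec Z.…
[3] got !Unit, protocol expects !Bool  ✗

3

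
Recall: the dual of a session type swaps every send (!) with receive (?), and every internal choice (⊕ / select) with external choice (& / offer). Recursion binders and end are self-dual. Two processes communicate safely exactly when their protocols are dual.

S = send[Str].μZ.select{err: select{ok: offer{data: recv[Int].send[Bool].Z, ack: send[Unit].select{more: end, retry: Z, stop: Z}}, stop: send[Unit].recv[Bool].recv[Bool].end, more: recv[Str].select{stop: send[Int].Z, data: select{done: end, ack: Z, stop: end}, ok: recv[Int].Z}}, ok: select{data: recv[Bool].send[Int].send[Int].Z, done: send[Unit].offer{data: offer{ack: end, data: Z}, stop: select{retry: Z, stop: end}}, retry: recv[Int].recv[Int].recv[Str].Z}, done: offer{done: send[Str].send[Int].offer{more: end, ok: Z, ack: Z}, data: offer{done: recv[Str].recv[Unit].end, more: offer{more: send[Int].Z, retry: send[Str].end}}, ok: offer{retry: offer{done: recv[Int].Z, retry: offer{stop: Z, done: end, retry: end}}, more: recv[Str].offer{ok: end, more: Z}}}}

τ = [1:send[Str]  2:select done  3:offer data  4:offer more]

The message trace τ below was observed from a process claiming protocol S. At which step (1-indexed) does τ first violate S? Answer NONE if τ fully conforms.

step 1: send[Str]  ok  state: μZ.…
step 2: select done  ok  state: offer{done: send[Str].send[Int].offer{more: end, ok: μZ.…, ack: μZ.…}, data: offer{done: recv[Str].recv[Unit].end, more: offer{more: send[Int].μZ.…, retry: send[Str].end}}, ok: offer{retry: offer{done: recv[Int].μZ.…, retry: offer{stop: μZ.…, done: end, retry: end}}, more: recv[Str].offer{ok: end, more: μZ.…}}}
step 3: offer data  ok  state: offer{done: recv[Str].recv[Unit].end, more: offer{more: send[Int].μZ.…, retry: send[Str].end}}
step 4: offer more  ok  state: offer{more: send[Int].μZ.…, retry: send[Str].end}
τ conforms to S (length 4)

NONE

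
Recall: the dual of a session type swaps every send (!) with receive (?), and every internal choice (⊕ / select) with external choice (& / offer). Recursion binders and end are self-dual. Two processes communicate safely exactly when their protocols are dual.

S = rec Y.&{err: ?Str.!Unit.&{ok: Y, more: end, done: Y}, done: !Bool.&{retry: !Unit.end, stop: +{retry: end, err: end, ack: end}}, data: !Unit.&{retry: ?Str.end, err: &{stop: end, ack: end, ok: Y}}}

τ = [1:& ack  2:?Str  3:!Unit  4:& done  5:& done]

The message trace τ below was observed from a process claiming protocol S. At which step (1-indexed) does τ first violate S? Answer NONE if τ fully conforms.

[1] got & ack, protocol expects & err or & done or & data  ✗

1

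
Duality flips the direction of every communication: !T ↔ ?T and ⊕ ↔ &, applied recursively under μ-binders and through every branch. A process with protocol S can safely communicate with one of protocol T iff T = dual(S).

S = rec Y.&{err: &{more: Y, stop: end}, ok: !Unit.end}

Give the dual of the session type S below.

rec Y ↦ rec Y  (rec unchanged)
  &{err,ok} ↦ +{err,ok}  (&→⊕)
    [err]
      &{more,stop} ↦ +{more,stop}  (&→⊕)
        [more]
          Y ↦ Y
        [stop]
          end ↦ end
    [ok]
      !Unit ↦ ?Unit
        end ↦ end

rec Y.+{err: +{more: Y, stop: end}, ok: ?Unit.end}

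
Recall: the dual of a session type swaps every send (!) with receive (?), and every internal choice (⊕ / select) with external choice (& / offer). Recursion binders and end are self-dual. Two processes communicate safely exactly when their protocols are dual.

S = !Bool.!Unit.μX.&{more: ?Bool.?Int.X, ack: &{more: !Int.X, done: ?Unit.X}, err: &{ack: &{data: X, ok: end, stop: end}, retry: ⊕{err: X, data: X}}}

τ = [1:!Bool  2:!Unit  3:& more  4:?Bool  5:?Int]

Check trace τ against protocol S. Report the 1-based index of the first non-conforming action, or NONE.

NONE

@1 !Bool  ✓  state: !Unit.μX.…
@2 !Unit  ✓  state: μX.…
@3 & more  ✓  state: ?Bool.?Int.μX.…
@4 ?Bool  ✓  state: ?Int.μX.…
@5 ?Int  ✓  state: μX.…
τ conforms to S (length 5)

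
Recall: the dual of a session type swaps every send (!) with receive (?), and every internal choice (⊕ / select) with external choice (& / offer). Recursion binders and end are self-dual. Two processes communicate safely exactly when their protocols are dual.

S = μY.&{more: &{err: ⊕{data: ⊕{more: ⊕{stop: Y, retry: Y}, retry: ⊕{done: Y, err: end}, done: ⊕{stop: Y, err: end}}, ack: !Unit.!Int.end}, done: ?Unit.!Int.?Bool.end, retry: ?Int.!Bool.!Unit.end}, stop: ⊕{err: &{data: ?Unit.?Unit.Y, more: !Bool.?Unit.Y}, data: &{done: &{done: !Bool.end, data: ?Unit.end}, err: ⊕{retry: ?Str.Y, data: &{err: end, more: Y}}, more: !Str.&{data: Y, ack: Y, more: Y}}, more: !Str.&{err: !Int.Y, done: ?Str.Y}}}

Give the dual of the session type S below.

μY.⊕{more: ⊕{err: &{data: &{more: &{stop: Y, retry: Y}, retry: &{done: Y, err: end}, done: &{stop: Y, err: end}}, ack: ?Unit.?Int.end}, done: !Unit.?Int.!Bool.end, retry: !Int.?Bool.?Unit.end}, stop: &{err: ⊕{data: !Unit.!Unit.Y, more: ?Bool.!Unit.Y}, data: ⊕{done: ⊕{done: ?Bool.end, data: !Unit.end}, err: &{retry: !Str.Y, data: ⊕{err: end, more: Y}}, more: ?Str.⊕{data: Y, ack: Y, more: Y}}, more: ?Str.⊕{err: ?Int.Y, done: !Str.Y}}}

μY = μY  (μ self-dual)
  &{more,stop} = ⊕{more,stop}  (external→internal)
    • more:
      &{err,done,retry} = ⊕{err,done,retry}  (external→internal)
        • err:
          ⊕{data,ack} = &{data,ack}  (select→offer)
            • data:
              ⊕{more,retry,done} = &{more,retry,done}  (select→offer)
                • more:
                  ⊕{stop,retry} = &{stop,retry}  (select→offer)
                    • stop:
                      Y ↦ Y
                    • retry:
                      Y ↦ Y
                • retry:
                  ⊕{done,err} = &{done,err}  (select→offer)
                    • done:
                      Y ↦ Y
                    • err:
                      end ↦ end
                • done:
                  ⊕{stop,err} = &{stop,err}  (select→offer)
                    • stop:
                      Y ↦ Y
                    • err:
                      end ↦ end
            • ack:
              !Unit = ?Unit
                !Int = ?Int
                  end ↦ end
        • done:
          ?Unit = !Unit
            !Int = ?Int
              ?Bool = !Bool
                end ↦ end
        • retry:
          ?Int = !Int
            !Bool = ?Bool
              !Unit = ?Unit
                end ↦ end
    • stop:
      ⊕{err,data,more} = &{err,data,more}  (select→offer)
        • err:
          &{data,more} = ⊕{data,more}  (external→internal)
            • data:
              ?Unit = !Unit
                ?Unit = !Unit
                  Y ↦ Y
            • more:
              !Bool = ?Bool
                ?Unit = !Unit
                  Y ↦ Y
        • data:
          &{done,err,more} = ⊕{done,err,more}  (external→internal)
            • done:
              &{done,data} = ⊕{done,data}  (external→internal)
                • done:
                  !Bool = ?Bool
                    end ↦ end
                • data:
                  ?Unit = !Unit
                    end ↦ end
            • err:
              ⊕{retry,data} = &{retry,data}  (select→offer)
                • retry:
                  ?Str = !Str
                    Y ↦ Y
                • data:
                  &{err,more} = ⊕{err,more}  (external→internal)
                    • err:
                      end ↦ end
                    • more:
                      Y ↦ Y
            • more:
              !Str = ?Str
                &{data,ack,more} = ⊕{data,ack,more}  (external→internal)
                  • data:
                    Y ↦ Y
                  • ack:
                    Y ↦ Y
                  • more:
                    Y ↦ Y
        • more:
          !Str = ?Str
            &{err,done} = ⊕{err,done}  (external→internal)
              • err:
                !Int = ?Int
                  Y ↦ Y
              • done:
                ?Str = !Str
                  Y ↦ Y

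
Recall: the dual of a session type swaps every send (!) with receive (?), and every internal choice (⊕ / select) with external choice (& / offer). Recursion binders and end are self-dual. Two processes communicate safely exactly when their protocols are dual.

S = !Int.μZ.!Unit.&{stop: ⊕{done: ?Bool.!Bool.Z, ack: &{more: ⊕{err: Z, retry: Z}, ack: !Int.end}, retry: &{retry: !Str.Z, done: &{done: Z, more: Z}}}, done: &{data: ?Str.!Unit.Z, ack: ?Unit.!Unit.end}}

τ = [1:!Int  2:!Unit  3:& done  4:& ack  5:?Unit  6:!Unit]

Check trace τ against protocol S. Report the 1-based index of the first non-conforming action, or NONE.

[1] !Int  ok  cont: μZ.…
[2] !Unit  ok  cont: &{stop: ⊕{done: ?Bool.!Bool.μZ.…, ack: &{more: ⊕{err: μZ.…, retry: μZ.…}, ack: !Int.end}, retry: &{retry: !Str.μZ.…, done: &{done: μZ.…, more: μZ.…}}}, done: &{data: ?Str.!Unit.μZ.…, ack: ?Unit.!Unit.end}}
[3] & done  ok  cont: &{data: ?Str.!Unit.μZ.…, ack: ?Unit.!Unit.end}
[4] & ack  ok  cont: ?Unit.!Unit.end
[5] ?Unit  ok  cont: !Unit.end
[6] !Unit  ok  cont: end
trace exhausted — no violation

NONE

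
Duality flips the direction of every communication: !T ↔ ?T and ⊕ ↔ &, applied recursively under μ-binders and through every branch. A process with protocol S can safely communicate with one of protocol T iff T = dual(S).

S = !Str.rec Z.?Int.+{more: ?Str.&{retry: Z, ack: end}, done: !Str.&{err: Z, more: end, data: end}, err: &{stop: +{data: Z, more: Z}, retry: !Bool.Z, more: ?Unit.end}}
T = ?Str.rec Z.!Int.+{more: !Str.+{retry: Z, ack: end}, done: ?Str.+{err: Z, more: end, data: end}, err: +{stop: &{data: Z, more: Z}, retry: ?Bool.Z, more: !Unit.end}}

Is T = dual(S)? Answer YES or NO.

NO

!Str vs ?Str  ok
  rec Z vs rec Z  ok (binder kept)
    ?Int vs !Int  ok
      +{more,done,err} vs +{more,done,err}  ✗ choice polarity not flipped — not dual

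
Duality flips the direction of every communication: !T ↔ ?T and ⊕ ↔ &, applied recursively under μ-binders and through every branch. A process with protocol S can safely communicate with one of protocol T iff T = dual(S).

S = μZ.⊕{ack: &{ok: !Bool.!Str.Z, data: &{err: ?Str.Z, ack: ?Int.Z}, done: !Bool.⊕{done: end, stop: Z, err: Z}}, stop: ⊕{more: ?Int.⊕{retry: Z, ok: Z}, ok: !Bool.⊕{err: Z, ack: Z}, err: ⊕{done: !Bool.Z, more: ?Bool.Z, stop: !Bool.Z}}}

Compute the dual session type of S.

μZ ↦ μZ  (binder kept)
  ⊕{ack,stop} ↦ &{ack,stop}  (⊕→&)
    [ack]
      &{ok,data,done} ↦ ⊕{ok,data,done}  (&→⊕)
        [ok]
          !Bool ↦ ?Bool
            !Str ↦ ?Str
              Z self-dual
        [data]
          &{err,ack} ↦ ⊕{err,ack}  (&→⊕)
            [err]
              ?Str ↦ !Str
                Z self-dual
            [ack]
              ?Int ↦ !Int
                Z self-dual
        [done]
          !Bool ↦ ?Bool
            ⊕{done,stop,err} ↦ &{done,stop,err}  (⊕→&)
              [done]
                end self-dual
              [stop]
                Z self-dual
              [err]
                Z self-dual
    [stop]
      ⊕{more,ok,err} ↦ &{more,ok,err}  (⊕→&)
        [more]
          ?Int ↦ !Int
            ⊕{retry,ok} ↦ &{retry,ok}  (⊕→&)
              [retry]
                Z self-dual
              [ok]
                Z self-dual
        [ok]
          !Bool ↦ ?Bool
            ⊕{err,ack} ↦ &{err,ack}  (⊕→&)
              [err]
                Z self-dual
              [ack]
                Z self-dual
        [err]
          ⊕{done,more,stop} ↦ &{done,more,stop}  (⊕→&)
            [done]
              !Bool ↦ ?Bool
                Z self-dual
            [more]
              ?Bool ↦ !Bool
                Z self-dual
            [stop]
              !Bool ↦ ?Bool
                Z self-dual

μZ.&{ack: ⊕{ok: ?Bool.?Str.Z, data: ⊕{err: !Str.Z, ack: !Int.Z}, done: ?Bool.&{done: end, stop: Z, err: Z}}, stop: &{more: !Int.&{retry: Z, ok: Z}, ok: ?Bool.&{err: Z, ack: Z}, err: &{done: ?Bool.Z, more: !Bool.Z, stop: ?Bool.Z}}}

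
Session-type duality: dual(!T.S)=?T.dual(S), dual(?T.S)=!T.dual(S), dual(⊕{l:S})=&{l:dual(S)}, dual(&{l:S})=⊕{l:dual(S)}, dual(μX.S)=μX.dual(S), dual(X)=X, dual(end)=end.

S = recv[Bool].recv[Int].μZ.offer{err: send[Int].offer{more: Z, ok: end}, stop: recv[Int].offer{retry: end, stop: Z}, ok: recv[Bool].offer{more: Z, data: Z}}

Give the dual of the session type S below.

send[Bool].send[Int].μZ.select{err: recv[Int].select{more: Z, ok: end}, stop: send[Int].select{retry: end, stop: Z}, ok: send[Bool].select{more: Z, data: Z}}

recv[Bool] = send[Bool]
  recv[Int] = send[Int]
    μZ = μZ  (rec unchanged)
      offer{err,stop,ok} = select{err,stop,ok}  (external→internal)
        [err]
          send[Int] = recv[Int]
            offer{more,ok} = select{more,ok}  (external→internal)
              [more]
                dual(Z) = Z
              [ok]
                dual(end) = end
        [stop]
          recv[Int] = send[Int]
            offer{retry,stop} = select{retry,stop}  (external→internal)
              [retry]
                dual(end) = end
              [stop]
                dual(Z) = Z
        [ok]
          recv[Bool] = send[Bool]
            offer{more,data} = select{more,data}  (external→internal)
              [more]
                dual(Z) = Z
              [data]
                dual(Z) = Z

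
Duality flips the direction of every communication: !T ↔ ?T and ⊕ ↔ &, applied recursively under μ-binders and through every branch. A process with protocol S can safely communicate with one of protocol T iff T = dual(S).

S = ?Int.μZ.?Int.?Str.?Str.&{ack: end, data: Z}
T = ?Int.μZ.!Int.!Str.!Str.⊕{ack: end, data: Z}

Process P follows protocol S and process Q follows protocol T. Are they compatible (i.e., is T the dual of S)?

?Int vs ?Int  ✗ same direction on both sides — not dual

NO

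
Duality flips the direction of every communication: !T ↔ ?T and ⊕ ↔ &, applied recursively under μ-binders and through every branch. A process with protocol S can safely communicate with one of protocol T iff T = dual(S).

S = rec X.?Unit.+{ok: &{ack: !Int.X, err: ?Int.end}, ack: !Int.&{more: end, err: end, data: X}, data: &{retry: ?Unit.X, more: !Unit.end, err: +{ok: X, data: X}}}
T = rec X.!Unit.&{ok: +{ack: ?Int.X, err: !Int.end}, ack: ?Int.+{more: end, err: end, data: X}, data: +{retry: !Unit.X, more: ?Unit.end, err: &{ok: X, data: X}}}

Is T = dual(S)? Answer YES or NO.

rec X | rec X  ok (rec unchanged)
  ?Unit | !Unit  ok
    +{ok,ack,data} | &{ok,ack,data}  ok labels match
      case ok:
        &{ack,err} | +{ack,err}  ok labels match
          case ack:
            !Int | ?Int  ok
              X | X  ok
          case err:
            ?Int | !Int  ok
              end | end  ok
      case ack:
        !Int | ?Int  ok
          &{more,err,data} | +{more,err,data}  ok labels match
            case more:
              end | end  ok
            case err:
              end | end  ok
            case data:
              X | X  ok
      case data:
        &{retry,more,err} | +{retry,more,err}  ok labels match
          case retry:
            ?Unit | !Unit  ok
              X | X  ok
          case more:
            !Unit | ?Unit  ok
              end | end  ok
          case err:
            +{ok,data} | &{ok,data}  ok labels match
              case ok:
                X | X  ok
              case data:
                X | X  ok

YES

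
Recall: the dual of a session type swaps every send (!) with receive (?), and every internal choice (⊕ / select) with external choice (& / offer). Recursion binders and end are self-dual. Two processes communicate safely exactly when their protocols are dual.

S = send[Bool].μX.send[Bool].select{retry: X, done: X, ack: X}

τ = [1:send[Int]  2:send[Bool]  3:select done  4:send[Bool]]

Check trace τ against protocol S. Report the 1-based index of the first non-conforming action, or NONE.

@1 got send[Int], protocol expects send[Bool]  ✗

1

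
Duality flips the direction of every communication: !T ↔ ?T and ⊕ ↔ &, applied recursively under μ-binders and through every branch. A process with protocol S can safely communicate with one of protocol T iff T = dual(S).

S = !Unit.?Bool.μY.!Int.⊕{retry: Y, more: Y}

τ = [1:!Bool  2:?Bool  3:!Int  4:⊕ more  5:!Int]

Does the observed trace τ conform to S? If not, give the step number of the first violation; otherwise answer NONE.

step 1: got !Bool, protocol expects !Unit  ✗

1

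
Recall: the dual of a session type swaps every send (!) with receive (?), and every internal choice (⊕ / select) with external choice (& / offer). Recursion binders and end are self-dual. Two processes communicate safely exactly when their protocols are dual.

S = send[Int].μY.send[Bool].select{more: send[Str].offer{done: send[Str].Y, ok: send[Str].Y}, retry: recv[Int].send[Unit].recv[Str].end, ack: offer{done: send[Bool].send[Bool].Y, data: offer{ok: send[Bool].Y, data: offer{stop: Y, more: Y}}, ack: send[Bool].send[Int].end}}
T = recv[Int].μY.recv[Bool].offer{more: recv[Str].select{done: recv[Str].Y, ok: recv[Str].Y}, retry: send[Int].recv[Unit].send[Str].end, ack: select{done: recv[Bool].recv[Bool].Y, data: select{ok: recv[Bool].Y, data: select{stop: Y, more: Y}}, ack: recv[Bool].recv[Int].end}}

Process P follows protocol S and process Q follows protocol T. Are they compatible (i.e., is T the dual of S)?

YES

send[Int] ‖ recv[Int]  ok
  μY ‖ μY  ok (μ self-dual)
    send[Bool] ‖ recv[Bool]  ok
      select{more,retry,ack} ‖ offer{more,retry,ack}  ok labels match
        • more:
          send[Str] ‖ recv[Str]  ok
            offer{done,ok} ‖ select{done,ok}  ok labels match
              • done:
                send[Str] ‖ recv[Str]  ok
                  Y ‖ Y  ok
              • ok:
                send[Str] ‖ recv[Str]  ok
                  Y ‖ Y  ok
        • retry:
          recv[Int] ‖ send[Int]  ok
            send[Unit] ‖ recv[Unit]  ok
              recv[Str] ‖ send[Str]  ok
                end ‖ end  ok
        • ack:
          offer{done,data,ack} ‖ select{done,data,ack}  ok labels match
            • done:
              send[Bool] ‖ recv[Bool]  ok
                send[Bool] ‖ recv[Bool]  ok
                  Y ‖ Y  ok
            • data:
              offer{ok,data} ‖ select{ok,data}  ok labels match
                • ok:
                  send[Bool] ‖ recv[Bool]  ok
                    Y ‖ Y  ok
                • data:
                  offer{stop,more} ‖ select{stop,more}  ok labels match
                    • stop:
                      Y ‖ Y  ok
                    • more:
                      Y ‖ Y  ok
            • ack:
              send[Bool] ‖ recv[Bool]  ok
                send[Int] ‖ recv[Int]  ok
                  end ‖ end  ok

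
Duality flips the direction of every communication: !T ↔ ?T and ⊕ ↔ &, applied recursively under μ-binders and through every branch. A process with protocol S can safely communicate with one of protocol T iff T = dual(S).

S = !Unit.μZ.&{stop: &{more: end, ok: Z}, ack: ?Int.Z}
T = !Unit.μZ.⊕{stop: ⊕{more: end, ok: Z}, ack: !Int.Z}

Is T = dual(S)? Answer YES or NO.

NO

!Unit ‖ !Unit  ✗ same direction on both sides — not dual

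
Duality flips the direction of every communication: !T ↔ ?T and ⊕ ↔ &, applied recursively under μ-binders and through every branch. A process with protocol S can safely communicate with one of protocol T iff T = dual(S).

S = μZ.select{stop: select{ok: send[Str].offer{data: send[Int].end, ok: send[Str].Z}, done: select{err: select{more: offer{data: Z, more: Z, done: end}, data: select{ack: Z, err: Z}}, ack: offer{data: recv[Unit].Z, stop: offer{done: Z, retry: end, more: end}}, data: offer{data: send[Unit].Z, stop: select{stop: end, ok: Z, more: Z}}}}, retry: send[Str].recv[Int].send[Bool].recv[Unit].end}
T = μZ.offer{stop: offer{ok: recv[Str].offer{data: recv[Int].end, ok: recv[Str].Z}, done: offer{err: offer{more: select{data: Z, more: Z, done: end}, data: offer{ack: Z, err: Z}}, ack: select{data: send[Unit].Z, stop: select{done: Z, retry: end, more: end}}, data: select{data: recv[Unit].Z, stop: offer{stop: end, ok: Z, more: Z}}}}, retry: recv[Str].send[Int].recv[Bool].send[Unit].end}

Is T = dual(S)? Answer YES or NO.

NO

μZ | μZ  ✓ (binder kept)
  select{stop,retry} | offer{stop,retry}  ✓ label sets agree
    case stop:
      select{ok,done} | offer{ok,done}  ✓ label sets agree
        case ok:
          send[Str] | recv[Str]  ✓
            offer{data,ok} | offer{data,ok}  ✗ choice polarity not flipped — not dual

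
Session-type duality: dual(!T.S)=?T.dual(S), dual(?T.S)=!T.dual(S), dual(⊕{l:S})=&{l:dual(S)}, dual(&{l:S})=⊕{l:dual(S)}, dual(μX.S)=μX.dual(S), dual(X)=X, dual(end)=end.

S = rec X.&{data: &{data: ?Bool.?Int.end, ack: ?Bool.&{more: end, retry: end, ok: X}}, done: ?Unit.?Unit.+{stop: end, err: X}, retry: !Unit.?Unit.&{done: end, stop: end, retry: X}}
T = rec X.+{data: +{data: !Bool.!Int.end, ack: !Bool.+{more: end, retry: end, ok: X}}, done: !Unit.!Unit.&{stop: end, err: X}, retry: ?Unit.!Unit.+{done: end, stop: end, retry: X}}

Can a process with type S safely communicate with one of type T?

rec X ‖ rec X  match (μ self-dual)
  &{data,done,retry} ‖ +{data,done,retry}  match labels match
    [data]
      &{data,ack} ‖ +{data,ack}  match labels match
        [data]
          ?Bool ‖ !Bool  match
            ?Int ‖ !Int  match
              end ‖ end  match
        [ack]
          ?Bool ‖ !Bool  match
            &{more,retry,ok} ‖ +{more,retry,ok}  match labels match
              [more]
                end ‖ end  match
              [retry]
                end ‖ end  match
              [ok]
                X ‖ X  match
    [done]
      ?Unit ‖ !Unit  match
        ?Unit ‖ !Unit  match
          +{stop,err} ‖ &{stop,err}  match labels match
            [stop]
              end ‖ end  match
            [err]
              X ‖ X  match
    [retry]
      !Unit ‖ ?Unit  match
        ?Unit ‖ !Unit  match
          &{done,stop,retry} ‖ +{done,stop,retry}  match labels match
            [done]
              end ‖ end  match
            [stop]
              end ‖ end  match
            [retry]
              X ‖ X  match

YES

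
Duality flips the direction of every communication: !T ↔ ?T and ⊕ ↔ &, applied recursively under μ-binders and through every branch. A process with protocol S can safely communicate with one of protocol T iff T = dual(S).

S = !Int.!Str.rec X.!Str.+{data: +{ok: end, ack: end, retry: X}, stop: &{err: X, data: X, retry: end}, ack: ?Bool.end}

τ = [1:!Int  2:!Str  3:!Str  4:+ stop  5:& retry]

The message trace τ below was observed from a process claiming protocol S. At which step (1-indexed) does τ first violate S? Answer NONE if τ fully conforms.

[1] !Int  ✓  residual = !Str.rec X.…
[2] !Str  ✓  residual = rec X.…
[3] !Str  ✓  residual = +{data: +{ok: end, ack: end, retry: rec X.…}, stop: &{err: rec X.…, data: rec X.…, retry: end}, ack: ?Bool.end}
[4] + stop  ✓  residual = &{err: rec X.…, data: rec X.…, retry: end}
[5] & retry  ✓  residual = end
all 5 steps conform

NONE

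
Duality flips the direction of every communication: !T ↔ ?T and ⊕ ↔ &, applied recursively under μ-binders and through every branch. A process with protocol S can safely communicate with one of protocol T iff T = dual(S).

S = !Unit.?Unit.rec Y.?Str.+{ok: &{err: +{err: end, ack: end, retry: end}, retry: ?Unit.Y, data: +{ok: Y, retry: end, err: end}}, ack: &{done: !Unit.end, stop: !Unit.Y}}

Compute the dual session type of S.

?Unit.!Unit.rec Y.!Str.&{ok: +{err: &{err: end, ack: end, retry: end}, retry: !Unit.Y, data: &{ok: Y, retry: end, err: end}}, ack: +{done: ?Unit.end, stop: ?Unit.Y}}

!Unit → ?Unit
  ?Unit → !Unit
    rec Y → rec Y  (rec unchanged)
      ?Str → !Str
        +{ok,ack} → &{ok,ack}  (⊕→&)
          case ok:
            &{err,retry,data} → +{err,retry,data}  (external→internal)
              case err:
                +{err,ack,retry} → &{err,ack,retry}  (⊕→&)
                  case err:
                    end self-dual
                  case ack:
                    end self-dual
                  case retry:
                    end self-dual
              case retry:
                ?Unit → !Unit
                  Y self-dual
              case data:
                +{ok,retry,err} → &{ok,retry,err}  (⊕→&)
                  case ok:
                    Y self-dual
                  case retry:
                    end self-dual
                  case err:
                    end self-dual
          case ack:
            &{done,stop} → +{done,stop}  (external→internal)
              case done:
                !Unit → ?Unit
                  end self-dual
              case stop:
                !Unit → ?Unit
                  Y self-dual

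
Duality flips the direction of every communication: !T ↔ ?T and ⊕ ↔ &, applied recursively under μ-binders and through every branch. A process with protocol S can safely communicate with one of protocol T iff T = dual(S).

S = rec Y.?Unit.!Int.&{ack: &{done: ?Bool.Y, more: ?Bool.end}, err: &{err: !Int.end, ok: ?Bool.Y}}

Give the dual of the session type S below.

rec Y ↦ rec Y  (μ self-dual)
  ?Unit ↦ !Unit
    !Int ↦ ?Int
      &{ack,err} ↦ +{ack,err}  (offer→select)
        [ack]
          &{done,more} ↦ +{done,more}  (offer→select)
            [done]
              ?Bool ↦ !Bool
                Y self-dual
            [more]
              ?Bool ↦ !Bool
                end self-dual
        [err]
          &{err,ok} ↦ +{err,ok}  (offer→select)
            [err]
              !Int ↦ ?Int
                end self-dual
            [ok]
              ?Bool ↦ !Bool
                Y self-dual

rec Y.!Unit.?Int.+{ack: +{done: !Bool.Y, more: !Bool.end}, err: +{err: ?Int.end, ok: !Bool.Y}}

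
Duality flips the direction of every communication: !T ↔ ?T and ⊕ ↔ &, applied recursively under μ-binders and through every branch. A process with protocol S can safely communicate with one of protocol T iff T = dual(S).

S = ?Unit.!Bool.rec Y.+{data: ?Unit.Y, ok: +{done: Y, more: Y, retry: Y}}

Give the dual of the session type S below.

!Unit.?Bool.rec Y.&{data: !Unit.Y, ok: &{done: Y, more: Y, retry: Y}}

?Unit ↦ !Unit
  !Bool ↦ ?Bool
    rec Y ↦ rec Y  (rec unchanged)
      +{data,ok} ↦ &{data,ok}  (⊕→&)
        case data:
          ?Unit ↦ !Unit
            Y self-dual
        case ok:
          +{done,more,retry} ↦ &{done,more,retry}  (⊕→&)
            case done:
              Y self-dual
            case more:
              Y self-dual
            case retry:
              Y self-dual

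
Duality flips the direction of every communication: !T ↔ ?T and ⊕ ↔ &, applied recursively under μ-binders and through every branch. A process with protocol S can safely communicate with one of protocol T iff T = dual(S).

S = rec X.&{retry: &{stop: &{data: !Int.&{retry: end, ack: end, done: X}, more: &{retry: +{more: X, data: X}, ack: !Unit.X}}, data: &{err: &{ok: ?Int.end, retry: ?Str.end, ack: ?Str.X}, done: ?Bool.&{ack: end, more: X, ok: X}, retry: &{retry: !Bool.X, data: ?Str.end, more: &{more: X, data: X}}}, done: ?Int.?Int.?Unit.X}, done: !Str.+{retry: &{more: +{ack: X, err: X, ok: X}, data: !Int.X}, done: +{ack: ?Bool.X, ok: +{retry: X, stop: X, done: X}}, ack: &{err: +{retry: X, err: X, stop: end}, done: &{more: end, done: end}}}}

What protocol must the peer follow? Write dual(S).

rec X.+{retry: +{stop: +{data: ?Int.+{retry: end, ack: end, done: X}, more: +{retry: &{more: X, data: X}, ack: ?Unit.X}}, data: +{err: +{ok: !Int.end, retry: !Str.end, ack: !Str.X}, done: !Bool.+{ack: end, more: X, ok: X}, retry: +{retry: ?Bool.X, data: !Str.end, more: +{more: X, data: X}}}, done: !Int.!Int.!Unit.X}, done: ?Str.&{retry: +{more: &{ack: X, err: X, ok: X}, data: ?Int.X}, done: &{ack: !Bool.X, ok: &{retry: X, stop: X, done: X}}, ack: +{err: &{retry: X, err: X, stop: end}, done: +{more: end, done: end}}}}

rec X ↦ rec X  (μ self-dual)
  &{retry,done} ↦ +{retry,done}  (external→internal)
    case retry:
      &{stop,data,done} ↦ +{stop,data,done}  (external→internal)
        case stop:
          &{data,more} ↦ +{data,more}  (external→internal)
            case data:
              !Int ↦ ?Int
                &{retry,ack,done} ↦ +{retry,ack,done}  (external→internal)
                  case retry:
                    end ↦ end
                  case ack:
                    end ↦ end
                  case done:
                    X ↦ X
            case more:
              &{retry,ack} ↦ +{retry,ack}  (external→internal)
                case retry:
                  +{more,data} ↦ &{more,data}  (internal→external)
                    case more:
                      X ↦ X
                    case data:
                      X ↦ X
                case ack:
                  !Unit ↦ ?Unit
                    X ↦ X
        case data:
          &{err,done,retry} ↦ +{err,done,retry}  (external→internal)
            case err:
              &{ok,retry,ack} ↦ +{ok,retry,ack}  (external→internal)
                case ok:
                  ?Int ↦ !Int
                    end ↦ end
                case retry:
                  ?Str ↦ !Str
                    end ↦ end
                case ack:
                  ?Str ↦ !Str
                    X ↦ X
            case done:
              ?Bool ↦ !Bool
                &{ack,more,ok} ↦ +{ack,more,ok}  (external→internal)
                  case ack:
                    end ↦ end
                  case more:
                    X ↦ X
                  case ok:
                    X ↦ X
            case retry:
              &{retry,data,more} ↦ +{retry,data,more}  (external→internal)
                case retry:
                  !Bool ↦ ?Bool
                    X ↦ X
                case data:
                  ?Str ↦ !Str
                    end ↦ end
                case more:
                  &{more,data} ↦ +{more,data}  (external→internal)
                    case more:
                      X ↦ X
                    case data:
                      X ↦ X
        case done:
          ?Int ↦ !Int
            ?Int ↦ !Int
              ?Unit ↦ !Unit
                X ↦ X
    case done:
      !Str ↦ ?Str
        +{retry,done,ack} ↦ &{retry,done,ack}  (internal→external)
          case retry:
            &{more,data} ↦ +{more,data}  (external→internal)
              case more:
                +{ack,err,ok} ↦ &{ack,err,ok}  (internal→external)
                  case ack:
                    X ↦ X
                  case err:
                    X ↦ X
                  case ok:
                    X ↦ X
              case data:
                !Int ↦ ?Int
                  X ↦ X
          case done:
            +{ack,ok} ↦ &{ack,ok}  (internal→external)
              case ack:
                ?Bool ↦ !Bool
                  X ↦ X
              case ok:
                +{retry,stop,done} ↦ &{retry,stop,done}  (internal→external)
                  case retry:
                    X ↦ X
                  case stop:
                    X ↦ X
                  case done:
                    X ↦ X
          case ack:
            &{err,done} ↦ +{err,done}  (external→internal)
              case err:
                +{retry,err,stop} ↦ &{retry,err,stop}  (internal→external)
                  case retry:
                    X ↦ X
                  case err:
                    X ↦ X
                  case stop:
                    end ↦ end
              case done:
                &{more,done} ↦ +{more,done}  (external→internal)
                  case more:
                    end ↦ end
                  case done:
                    end ↦ end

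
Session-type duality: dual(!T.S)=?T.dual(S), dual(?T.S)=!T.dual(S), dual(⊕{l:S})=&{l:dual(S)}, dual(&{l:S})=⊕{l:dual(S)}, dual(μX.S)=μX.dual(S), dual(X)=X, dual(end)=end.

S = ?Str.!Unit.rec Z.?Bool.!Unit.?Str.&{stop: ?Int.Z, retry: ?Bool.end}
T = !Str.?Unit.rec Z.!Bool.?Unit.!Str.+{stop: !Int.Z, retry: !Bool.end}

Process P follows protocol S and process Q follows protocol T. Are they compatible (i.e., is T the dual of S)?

YES

?Str vs !Str  ✓
  !Unit vs ?Unit  ✓
    rec Z vs rec Z  ✓ (binder kept)
      ?Bool vs !Bool  ✓
        !Unit vs ?Unit  ✓
          ?Str vs !Str  ✓
            &{stop,retry} vs +{stop,retry}  ✓ same labels
              case stop:
                ?Int vs !Int  ✓
                  Z vs Z  ✓
              case retry:
                ?Bool vs !Bool  ✓
                  end vs end  ✓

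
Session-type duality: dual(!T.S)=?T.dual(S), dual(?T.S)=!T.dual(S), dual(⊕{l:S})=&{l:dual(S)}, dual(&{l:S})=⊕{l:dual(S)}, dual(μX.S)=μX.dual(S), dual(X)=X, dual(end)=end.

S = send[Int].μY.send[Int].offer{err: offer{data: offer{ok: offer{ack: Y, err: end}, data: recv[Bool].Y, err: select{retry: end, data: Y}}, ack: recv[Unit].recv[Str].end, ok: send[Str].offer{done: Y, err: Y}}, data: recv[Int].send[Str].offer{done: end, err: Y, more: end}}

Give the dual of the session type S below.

recv[Int].μY.recv[Int].select{err: select{data: select{ok: select{ack: Y, err: end}, data: send[Bool].Y, err: offer{retry: end, data: Y}}, ack: send[Unit].send[Str].end, ok: recv[Str].select{done: Y, err: Y}}, data: send[Int].recv[Str].select{done: end, err: Y, more: end}}

send[Int] → recv[Int]
  μY → μY  (rec unchanged)
    send[Int] → recv[Int]
      offer{err,data} → select{err,data}  (offer→select)
        [err]
          offer{data,ack,ok} → select{data,ack,ok}  (offer→select)
            [data]
              offer{ok,data,err} → select{ok,data,err}  (offer→select)
                [ok]
                  offer{ack,err} → select{ack,err}  (offer→select)
                    [ack]
                      Y self-dual
                    [err]
                      end self-dual
                [data]
                  recv[Bool] → send[Bool]
                    Y self-dual
                [err]
                  select{retry,data} → offer{retry,data}  (internal→external)
                    [retry]
                      end self-dual
                    [data]
                      Y self-dual
            [ack]
              recv[Unit] → send[Unit]
                recv[Str] → send[Str]
                  end self-dual
            [ok]
              send[Str] → recv[Str]
                offer{done,err} → select{done,err}  (offer→select)
                  [done]
                    Y self-dual
                  [err]
                    Y self-dual
        [data]
          recv[Int] → send[Int]
            send[Str] → recv[Str]
              offer{done,err,more} → select{done,err,more}  (offer→select)
                [done]
                  end self-dual
                [err]
                  Y self-dual
                [more]
                  end self-dual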